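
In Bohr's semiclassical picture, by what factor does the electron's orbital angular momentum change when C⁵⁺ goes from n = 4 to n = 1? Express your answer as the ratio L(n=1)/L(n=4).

1/4

L = nℏ depends only on n, so L ∝ n.
L(n=1)/L(n=4) = (1/4)^1 = 1/4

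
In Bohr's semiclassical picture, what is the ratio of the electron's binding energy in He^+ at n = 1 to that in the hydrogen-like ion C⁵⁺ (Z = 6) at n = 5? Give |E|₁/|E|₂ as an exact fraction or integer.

|E| ∝ Z^2 · n^-2
|E|₁/|E|₂ = (2/6)^2 · (1/5)^-2 = 25/9

25/9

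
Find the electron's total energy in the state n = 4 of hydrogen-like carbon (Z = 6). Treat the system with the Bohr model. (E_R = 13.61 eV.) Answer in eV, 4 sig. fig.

E_n = −E_R·Z²/n² = −13.61 × 6²/4² = -30.62 eV

-30.62 eV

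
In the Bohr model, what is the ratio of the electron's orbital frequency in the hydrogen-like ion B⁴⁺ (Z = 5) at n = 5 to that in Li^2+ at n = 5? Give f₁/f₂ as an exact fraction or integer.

25/9

f ∝ Z^2 · n^-3
f₁/f₂ = (5/3)^2 · (5/5)^-3 = 25/9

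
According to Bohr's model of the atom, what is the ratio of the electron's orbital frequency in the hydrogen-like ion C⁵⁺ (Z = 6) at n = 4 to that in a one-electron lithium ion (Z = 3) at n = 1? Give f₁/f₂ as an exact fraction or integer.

f ∝ Z^2 · n^-3
f₁/f₂ = (6/3)^2 · (4/1)^-3 = 1/16

1/16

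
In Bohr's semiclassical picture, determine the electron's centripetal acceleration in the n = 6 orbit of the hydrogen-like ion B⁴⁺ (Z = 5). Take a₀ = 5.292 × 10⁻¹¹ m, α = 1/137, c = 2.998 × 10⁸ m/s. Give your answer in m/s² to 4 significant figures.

r = n²a₀/Z = 3.810 × 10⁻¹⁰ m, v = Zαc/n = 1.824 × 10⁶ m/s
a = v²/r = (1.824 × 10⁶)² / 3.810 × 10⁻¹⁰ = 8.728 × 10²¹ m/s²

8.728 × 10²¹ m/s²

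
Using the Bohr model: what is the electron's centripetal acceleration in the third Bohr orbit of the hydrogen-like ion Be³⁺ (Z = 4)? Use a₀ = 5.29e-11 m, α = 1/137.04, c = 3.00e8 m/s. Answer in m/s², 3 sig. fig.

7.16e22 m/s²

r = n²a₀/Z = 1.19e-10 m, v = Zαc/n = 2.92e6 m/s
a = v²/r = (2.92e6)² / 1.19e-10 = 7.16e22 m/s²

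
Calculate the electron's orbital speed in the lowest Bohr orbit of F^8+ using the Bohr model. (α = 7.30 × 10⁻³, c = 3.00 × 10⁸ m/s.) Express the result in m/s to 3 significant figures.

1.97 × 10⁷ m/s

v_n = Zαc/n = 9 × 0.00730 × 3.00 × 10⁸ / 1
    = 1.97 × 10⁷ m/s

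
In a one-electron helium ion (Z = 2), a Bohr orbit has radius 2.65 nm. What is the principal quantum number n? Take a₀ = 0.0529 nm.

r_n = n²a₀/Z ⇒ n² = rZ/a₀ = 2.65 × 2 / 0.0529 ≈ 100.19
n = 10

10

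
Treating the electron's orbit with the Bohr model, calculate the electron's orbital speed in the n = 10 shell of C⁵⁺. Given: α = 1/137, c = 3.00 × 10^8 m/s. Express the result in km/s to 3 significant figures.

1310 km/s

v_n = Zαc/n = 6 × 0.00730 × 3.00 × 10^8 / 10
    = 1310 km/s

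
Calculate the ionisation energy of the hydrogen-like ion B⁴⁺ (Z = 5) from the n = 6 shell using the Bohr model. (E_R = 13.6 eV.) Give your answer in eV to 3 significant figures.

9.44 eV

E_n = −E_R·Z²/n² = −13.6 × 5²/6² eV = -9.44 eV
Ionisation energy = −E_n = 9.44 eV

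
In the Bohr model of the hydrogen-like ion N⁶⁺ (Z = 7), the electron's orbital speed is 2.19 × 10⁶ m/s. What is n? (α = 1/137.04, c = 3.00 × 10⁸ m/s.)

v_n = Zαc/n ⇒ n = Zαc/v = 7 × 0.00730 × 3.00 × 10⁸ / 2.19 × 10⁶ ≈ 7.00
n = 7

7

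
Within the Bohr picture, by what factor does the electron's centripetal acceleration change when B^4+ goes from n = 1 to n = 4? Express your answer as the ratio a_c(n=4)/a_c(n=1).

1/256

a_c ∝ Z^3 · n^-4; with Z fixed, a_c ∝ n^-4.
a_c(n=4)/a_c(n=1) = (4/1)^-4 = 1/256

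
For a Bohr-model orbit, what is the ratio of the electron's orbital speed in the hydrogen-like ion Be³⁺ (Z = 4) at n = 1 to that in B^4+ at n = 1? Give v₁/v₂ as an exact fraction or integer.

v ∝ Z^1 · n^-1
v₁/v₂ = (4/5)^1 · (1/1)^-1 = 4/5

4/5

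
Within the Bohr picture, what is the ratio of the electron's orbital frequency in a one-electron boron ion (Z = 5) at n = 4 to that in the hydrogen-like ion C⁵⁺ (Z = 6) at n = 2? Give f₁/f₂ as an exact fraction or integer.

25/288

f ∝ Z^2 · n^-3
f₁/f₂ = (5/6)^2 · (4/2)^-3 = 25/288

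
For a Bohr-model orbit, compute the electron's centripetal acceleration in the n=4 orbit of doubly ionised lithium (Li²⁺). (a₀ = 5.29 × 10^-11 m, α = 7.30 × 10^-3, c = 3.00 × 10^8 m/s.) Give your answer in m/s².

9.56 × 10^21 m/s²

r = n²a₀/Z = 2.82 × 10^-10 m, v = Zαc/n = 1.64 × 10^6 m/s
a = v²/r = (1.64 × 10^6)² / 2.82 × 10^-10 = 9.56 × 10^21 m/s²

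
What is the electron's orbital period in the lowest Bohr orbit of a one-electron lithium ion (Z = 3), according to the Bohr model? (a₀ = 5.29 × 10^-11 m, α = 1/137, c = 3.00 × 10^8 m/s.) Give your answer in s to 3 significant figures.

r = n²a₀/Z = 1²·5.29 × 10^-11/3 = 1.76 × 10^-11 m
v = Zαc/n = 3·0.00730·3.00 × 10^8/1 = 6.57 × 10^6 m/s
T = 2πr/v = 1.69 × 10^-17 s

1.69 × 10^-17 s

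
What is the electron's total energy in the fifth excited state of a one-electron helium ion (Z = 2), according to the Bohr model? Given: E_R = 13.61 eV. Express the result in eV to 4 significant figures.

E_n = −E_R·Z²/n² = −13.61 × 2²/6² = -1.512 eV

-1.512 eV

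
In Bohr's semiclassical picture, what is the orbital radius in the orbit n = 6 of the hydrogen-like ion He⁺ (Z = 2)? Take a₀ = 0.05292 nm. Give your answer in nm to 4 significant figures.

r_n = n²a₀/Z = 6² × 0.05292 / 2
    = 36 × 0.05292 / 2 = 0.9526 nm

0.9526 nm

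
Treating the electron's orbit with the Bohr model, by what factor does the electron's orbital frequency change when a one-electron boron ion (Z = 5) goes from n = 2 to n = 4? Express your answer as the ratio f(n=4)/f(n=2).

1/8

f ∝ Z^2 · n^-3; with Z fixed, f ∝ n^-3.
f(n=4)/f(n=2) = (4/2)^-3 = 1/8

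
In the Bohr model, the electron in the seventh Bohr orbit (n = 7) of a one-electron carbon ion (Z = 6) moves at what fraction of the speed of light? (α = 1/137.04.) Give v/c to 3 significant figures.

0.00625

v_n = Zαc/n, so v/c = Zα/n = 6 × 0.00730 / 7 = 0.00625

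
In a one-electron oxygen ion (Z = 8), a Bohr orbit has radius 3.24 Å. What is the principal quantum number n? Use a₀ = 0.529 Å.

r_n = n²a₀/Z ⇒ n² = rZ/a₀ = 3.24 × 8 / 0.529 ≈ 49.00
n = 7

7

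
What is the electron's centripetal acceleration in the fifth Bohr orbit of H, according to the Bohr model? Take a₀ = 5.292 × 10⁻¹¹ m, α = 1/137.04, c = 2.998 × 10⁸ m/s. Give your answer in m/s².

1.447 × 10²⁰ m/s²

r = n²a₀/Z = 1.323 × 10⁻⁹ m, v = Zαc/n = 4.375 × 10⁵ m/s
a = v²/r = (4.375 × 10⁵)² / 1.323 × 10⁻⁹ = 1.447 × 10²⁰ m/s²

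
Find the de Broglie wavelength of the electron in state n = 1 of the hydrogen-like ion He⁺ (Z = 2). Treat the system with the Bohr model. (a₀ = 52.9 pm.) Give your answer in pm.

The Bohr quantisation condition is nλ = 2πr_n.
r_n = n²a₀/Z = 26.4 pm
λ = 2πr_n/n = 2π·26.4/1 = 166 pm

166 pm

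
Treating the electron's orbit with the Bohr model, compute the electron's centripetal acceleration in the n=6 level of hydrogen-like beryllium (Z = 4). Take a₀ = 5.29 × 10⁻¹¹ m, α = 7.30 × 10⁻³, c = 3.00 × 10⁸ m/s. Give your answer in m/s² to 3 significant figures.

4.48 × 10²¹ m/s²

r = n²a₀/Z = 4.76 × 10⁻¹⁰ m, v = Zαc/n = 1.46 × 10⁶ m/s
a = v²/r = (1.46 × 10⁶)² / 4.76 × 10⁻¹⁰ = 4.48 × 10²¹ m/s²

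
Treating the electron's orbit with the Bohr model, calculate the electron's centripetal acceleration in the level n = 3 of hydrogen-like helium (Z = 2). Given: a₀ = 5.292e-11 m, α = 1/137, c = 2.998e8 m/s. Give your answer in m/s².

8.937e21 m/s²

r = n²a₀/Z = 2.381e-10 m, v = Zαc/n = 1.459e6 m/s
a = v²/r = (1.459e6)² / 2.381e-10 = 8.937e21 m/s²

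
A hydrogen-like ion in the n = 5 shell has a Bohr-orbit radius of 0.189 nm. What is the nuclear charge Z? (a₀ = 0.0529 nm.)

r_n = n²a₀/Z ⇒ Z = n²a₀/r = 5² × 0.0529 / 0.189 ≈ 7.00
Z = 7

7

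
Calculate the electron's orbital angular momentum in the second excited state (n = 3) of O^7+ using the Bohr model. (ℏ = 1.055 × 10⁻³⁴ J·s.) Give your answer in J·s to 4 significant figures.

3.165 × 10⁻³⁴ J·s

L_n = nℏ = 3 × 1.055 × 10⁻³⁴ = 3.165 × 10⁻³⁴ J·s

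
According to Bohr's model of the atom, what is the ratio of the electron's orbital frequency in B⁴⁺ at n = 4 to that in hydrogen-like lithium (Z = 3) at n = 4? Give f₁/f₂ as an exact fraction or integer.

f ∝ Z^2 · n^-3
f₁/f₂ = (5/3)^2 · (4/4)^-3 = 25/9

25/9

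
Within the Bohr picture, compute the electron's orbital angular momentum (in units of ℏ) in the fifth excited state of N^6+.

L_n = nℏ, so L/ℏ = n = 6.

6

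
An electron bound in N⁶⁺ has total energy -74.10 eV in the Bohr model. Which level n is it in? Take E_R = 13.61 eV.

E_n = −E_R Z²/n² ⇒ n² = E_R Z²/(−E_n) = 13.61 × 7² / 74.10 ≈ 9.00
n = 3

3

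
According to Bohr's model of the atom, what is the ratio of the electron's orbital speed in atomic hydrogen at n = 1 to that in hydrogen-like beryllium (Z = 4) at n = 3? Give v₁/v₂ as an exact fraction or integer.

v ∝ Z^1 · n^-1
v₁/v₂ = (1/4)^1 · (1/3)^-1 = 3/4

3/4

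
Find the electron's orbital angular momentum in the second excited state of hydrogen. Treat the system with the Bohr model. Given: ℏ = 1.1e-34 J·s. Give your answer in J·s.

3.3e-34 J·s

L_n = nℏ = 3 × 1.1e-34 = 3.3e-34 J·s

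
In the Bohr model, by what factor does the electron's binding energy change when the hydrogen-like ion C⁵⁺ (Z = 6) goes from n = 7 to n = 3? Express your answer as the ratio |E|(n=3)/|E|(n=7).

49/9

|E| ∝ Z^2 · n^-2; with Z fixed, |E| ∝ n^-2.
|E|(n=3)/|E|(n=7) = (3/7)^-2 = 49/9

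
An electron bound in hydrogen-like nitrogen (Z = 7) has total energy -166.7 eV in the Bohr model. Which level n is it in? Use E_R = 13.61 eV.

E_n = −E_R Z²/n² ⇒ n² = E_R Z²/(−E_n) = 13.61 × 7² / 166.7 ≈ 4.00
n = 2

2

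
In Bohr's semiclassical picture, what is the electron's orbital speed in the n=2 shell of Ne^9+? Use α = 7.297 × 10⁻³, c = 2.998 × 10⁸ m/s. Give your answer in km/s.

1.094 × 10⁴ km/s

v_n = Zαc/n = 10 × 0.007297 × 2.998 × 10⁸ / 2
    = 1.094 × 10⁴ km/s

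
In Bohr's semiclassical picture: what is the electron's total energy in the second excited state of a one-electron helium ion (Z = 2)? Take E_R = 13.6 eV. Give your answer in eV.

-6.04 eV

E_n = −E_R·Z²/n² = −13.6 × 2²/3² = -6.04 eV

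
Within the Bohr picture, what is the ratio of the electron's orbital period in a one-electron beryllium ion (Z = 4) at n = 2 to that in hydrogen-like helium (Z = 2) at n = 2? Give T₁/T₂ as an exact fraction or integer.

T ∝ Z^-2 · n^3
T₁/T₂ = (4/2)^-2 · (2/2)^3 = 1/4

1/4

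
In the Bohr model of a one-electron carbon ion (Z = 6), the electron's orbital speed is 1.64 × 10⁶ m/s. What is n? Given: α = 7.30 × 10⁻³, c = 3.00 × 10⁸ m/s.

8

v_n = Zαc/n ⇒ n = Zαc/v = 6 × 0.00730 × 3.00 × 10⁸ / 1.64 × 10⁶ ≈ 8.01
n = 8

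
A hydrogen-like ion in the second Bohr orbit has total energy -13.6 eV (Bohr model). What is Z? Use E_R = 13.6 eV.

E_n = −E_R Z²/n² ⇒ Z² = −E_n n²/E_R = 13.6 × 2² / 13.6 ≈ 4.00
Z = 2

2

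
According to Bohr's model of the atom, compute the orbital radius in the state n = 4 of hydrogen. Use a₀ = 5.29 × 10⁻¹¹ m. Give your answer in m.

r_n = n²a₀/Z = 4² × 5.29 × 10⁻¹¹ / 1
    = 16 × 5.29 × 10⁻¹¹ / 1 = 8.46 × 10⁻¹⁰ m

8.46 × 10⁻¹⁰ m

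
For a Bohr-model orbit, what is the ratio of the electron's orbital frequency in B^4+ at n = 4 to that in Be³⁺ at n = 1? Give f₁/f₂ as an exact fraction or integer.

f ∝ Z^2 · n^-3
f₁/f₂ = (5/4)^2 · (4/1)^-3 = 25/1024

25/1024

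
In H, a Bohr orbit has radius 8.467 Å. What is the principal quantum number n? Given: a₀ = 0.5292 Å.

r_n = n²a₀/Z ⇒ n² = rZ/a₀ = 8.467 × 1 / 0.5292 ≈ 16.00
n = 4

4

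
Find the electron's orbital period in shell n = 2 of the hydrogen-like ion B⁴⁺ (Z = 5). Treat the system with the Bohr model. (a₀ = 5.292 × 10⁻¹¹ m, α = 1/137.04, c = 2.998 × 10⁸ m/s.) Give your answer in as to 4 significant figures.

48.64 as

r = n²a₀/Z = 2²·5.292 × 10⁻¹¹/5 = 4.234 × 10⁻¹¹ m
v = Zαc/n = 5·0.007297·2.998 × 10⁸/2 = 5.469 × 10⁶ m/s
T = 2πr/v = 4.864 × 10⁻¹⁷ s = 48.64 as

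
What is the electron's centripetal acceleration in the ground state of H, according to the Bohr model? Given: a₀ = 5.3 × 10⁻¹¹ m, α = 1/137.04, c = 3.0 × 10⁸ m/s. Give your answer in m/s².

9.0 × 10²² m/s²

r = n²a₀/Z = 5.3 × 10⁻¹¹ m, v = Zαc/n = 2.2 × 10⁶ m/s
a = v²/r = (2.2 × 10⁶)² / 5.3 × 10⁻¹¹ = 9.0 × 10²² m/s²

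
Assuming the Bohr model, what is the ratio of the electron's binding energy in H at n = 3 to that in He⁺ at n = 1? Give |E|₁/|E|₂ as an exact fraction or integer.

1/36

|E| ∝ Z^2 · n^-2
|E|₁/|E|₂ = (1/2)^2 · (3/1)^-2 = 1/36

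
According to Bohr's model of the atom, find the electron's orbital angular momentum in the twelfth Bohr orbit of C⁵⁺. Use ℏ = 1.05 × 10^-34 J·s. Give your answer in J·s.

1.26 × 10^-33 J·s

L_n = nℏ = 12 × 1.05 × 10^-34 = 1.26 × 10^-33 J·s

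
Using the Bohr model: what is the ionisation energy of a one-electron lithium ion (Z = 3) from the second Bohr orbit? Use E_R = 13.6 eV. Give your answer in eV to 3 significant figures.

E_n = −E_R·Z²/n² = −13.6 × 3²/2² eV = -30.6 eV
Ionisation energy = −E_n = 30.6 eV

30.6 eV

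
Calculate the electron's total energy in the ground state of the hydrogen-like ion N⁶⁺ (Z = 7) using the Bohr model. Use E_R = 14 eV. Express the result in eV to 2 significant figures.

-690 eV

E_n = −E_R·Z²/n² = −14 × 7²/1² = -690 eV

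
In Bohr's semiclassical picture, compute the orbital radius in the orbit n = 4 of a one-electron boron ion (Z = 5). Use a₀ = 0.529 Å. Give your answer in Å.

1.69 Å

r_n = n²a₀/Z = 4² × 0.529 / 5
    = 16 × 0.529 / 5 = 1.69 Å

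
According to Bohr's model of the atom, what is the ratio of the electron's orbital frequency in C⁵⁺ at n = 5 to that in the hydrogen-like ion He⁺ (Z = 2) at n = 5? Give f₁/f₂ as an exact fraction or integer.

f ∝ Z^2 · n^-3
f₁/f₂ = (6/2)^2 · (5/5)^-3 = 9

9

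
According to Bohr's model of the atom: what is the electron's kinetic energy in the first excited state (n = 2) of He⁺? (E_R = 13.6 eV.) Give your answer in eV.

13.6 eV

For a Coulomb orbit the virial theorem gives K = −E_n.
E_n = −E_R·Z²/n², so K = E_R·Z²/n² = 13.6 × 2²/2² = 13.6 eV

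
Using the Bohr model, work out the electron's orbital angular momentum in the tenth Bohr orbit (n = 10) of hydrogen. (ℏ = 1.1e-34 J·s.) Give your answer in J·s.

L_n = nℏ = 10 × 1.1e-34 = 1.1e-33 J·s

1.1e-33 J·s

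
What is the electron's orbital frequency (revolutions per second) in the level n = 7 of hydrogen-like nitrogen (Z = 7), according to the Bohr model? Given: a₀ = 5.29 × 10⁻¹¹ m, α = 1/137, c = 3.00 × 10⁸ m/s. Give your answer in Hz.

r = n²a₀/Z = 3.70 × 10⁻¹⁰ m, v = Zαc/n = 2.19 × 10⁶ m/s
f = v/(2πr) = 9.41 × 10¹⁴ Hz

9.41 × 10¹⁴ Hz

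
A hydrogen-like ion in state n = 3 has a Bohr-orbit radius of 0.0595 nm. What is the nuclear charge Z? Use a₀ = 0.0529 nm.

r_n = n²a₀/Z ⇒ Z = n²a₀/r = 3² × 0.0529 / 0.0595 ≈ 8.00
Z = 8

8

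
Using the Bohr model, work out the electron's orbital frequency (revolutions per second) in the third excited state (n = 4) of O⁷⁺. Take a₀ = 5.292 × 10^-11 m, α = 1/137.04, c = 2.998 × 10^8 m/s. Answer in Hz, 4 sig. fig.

r = n²a₀/Z = 1.058 × 10^-10 m, v = Zαc/n = 4.375 × 10^6 m/s
f = v/(2πr) = 6.579 × 10^15 Hz

6.579 × 10^15 Hz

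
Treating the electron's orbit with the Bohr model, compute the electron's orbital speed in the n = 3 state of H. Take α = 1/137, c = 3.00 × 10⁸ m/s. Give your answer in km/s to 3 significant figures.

730 km/s

v_n = Zαc/n = 1 × 0.00730 × 3.00 × 10⁸ / 3
    = 730 km/s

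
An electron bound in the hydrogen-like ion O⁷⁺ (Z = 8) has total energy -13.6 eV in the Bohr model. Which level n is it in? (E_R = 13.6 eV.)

8

E_n = −E_R Z²/n² ⇒ n² = E_R Z²/(−E_n) = 13.6 × 8² / 13.6 ≈ 64.00
n = 8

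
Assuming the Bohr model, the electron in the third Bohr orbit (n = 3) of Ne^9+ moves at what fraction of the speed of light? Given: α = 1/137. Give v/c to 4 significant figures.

0.02433

v_n = Zαc/n, so v/c = Zα/n = 10 × 0.007299 / 3 = 0.02433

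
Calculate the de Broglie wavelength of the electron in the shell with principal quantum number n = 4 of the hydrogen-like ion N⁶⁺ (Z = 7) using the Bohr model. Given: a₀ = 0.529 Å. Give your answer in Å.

The Bohr quantisation condition is nλ = 2πr_n.
r_n = n²a₀/Z = 1.21 Å
λ = 2πr_n/n = 2π·1.21/4 = 1.90 Å

1.90 Å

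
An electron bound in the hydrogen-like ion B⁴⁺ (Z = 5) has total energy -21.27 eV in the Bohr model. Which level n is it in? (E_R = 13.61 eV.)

E_n = −E_R Z²/n² ⇒ n² = E_R Z²/(−E_n) = 13.61 × 5² / 21.27 ≈ 16.00
n = 4

4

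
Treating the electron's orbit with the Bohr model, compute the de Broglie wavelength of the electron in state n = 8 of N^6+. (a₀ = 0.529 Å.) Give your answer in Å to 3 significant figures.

3.80 Å

The Bohr quantisation condition is nλ = 2πr_n.
r_n = n²a₀/Z = 4.84 Å
λ = 2πr_n/n = 2π·4.84/8 = 3.80 Å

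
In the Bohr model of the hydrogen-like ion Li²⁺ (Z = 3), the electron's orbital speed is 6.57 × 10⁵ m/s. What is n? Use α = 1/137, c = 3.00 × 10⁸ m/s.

10

v_n = Zαc/n ⇒ n = Zαc/v = 3 × 0.00730 × 3.00 × 10⁸ / 6.57 × 10⁵ ≈ 10.00
n = 10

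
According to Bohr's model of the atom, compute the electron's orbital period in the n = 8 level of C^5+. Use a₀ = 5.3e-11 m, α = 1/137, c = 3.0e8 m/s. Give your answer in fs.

r = n²a₀/Z = 8²·5.3e-11/6 = 5.7e-10 m
v = Zαc/n = 6·0.0073·3.0e8/8 = 1.6e6 m/s
T = 2πr/v = 2.2e-15 s = 2.2 fs

2.2 fs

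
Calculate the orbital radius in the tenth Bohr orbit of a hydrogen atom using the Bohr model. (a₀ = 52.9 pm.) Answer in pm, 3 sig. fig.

5290 pm

r_n = n²a₀/Z = 10² × 52.9 / 1
    = 100 × 52.9 / 1 = 5290 pm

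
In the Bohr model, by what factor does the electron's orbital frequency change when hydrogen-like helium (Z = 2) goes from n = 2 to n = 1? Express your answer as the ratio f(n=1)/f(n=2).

8

f ∝ Z^2 · n^-3; with Z fixed, f ∝ n^-3.
f(n=1)/f(n=2) = (1/2)^-3 = 8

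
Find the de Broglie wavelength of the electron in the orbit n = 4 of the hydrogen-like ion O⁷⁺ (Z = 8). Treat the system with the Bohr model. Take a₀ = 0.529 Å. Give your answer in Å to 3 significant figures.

1.66 Å

The Bohr quantisation condition is nλ = 2πr_n.
r_n = n²a₀/Z = 1.06 Å
λ = 2πr_n/n = 2π·1.06/4 = 1.66 Å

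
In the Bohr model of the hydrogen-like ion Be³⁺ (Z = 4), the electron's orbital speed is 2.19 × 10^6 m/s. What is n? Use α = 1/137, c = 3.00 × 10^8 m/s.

v_n = Zαc/n ⇒ n = Zαc/v = 4 × 0.00730 × 3.00 × 10^8 / 2.19 × 10^6 ≈ 4.00
n = 4

4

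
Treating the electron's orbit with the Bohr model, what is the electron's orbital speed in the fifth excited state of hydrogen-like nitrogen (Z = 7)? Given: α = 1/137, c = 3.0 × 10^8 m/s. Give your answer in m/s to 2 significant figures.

v_n = Zαc/n = 7 × 0.0073 × 3.0 × 10^8 / 6
    = 2.6 × 10^6 m/s

2.6 × 10^6 m/s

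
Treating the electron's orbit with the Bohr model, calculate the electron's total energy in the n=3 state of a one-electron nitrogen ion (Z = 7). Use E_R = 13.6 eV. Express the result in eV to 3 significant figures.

E_n = −E_R·Z²/n² = −13.6 × 7²/3² = -74.0 eV

-74.0 eV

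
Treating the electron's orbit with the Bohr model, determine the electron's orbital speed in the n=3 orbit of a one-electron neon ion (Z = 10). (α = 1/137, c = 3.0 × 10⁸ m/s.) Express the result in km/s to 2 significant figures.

v_n = Zαc/n = 10 × 0.0073 × 3.0 × 10⁸ / 3
    = 7300 km/s

7300 km/s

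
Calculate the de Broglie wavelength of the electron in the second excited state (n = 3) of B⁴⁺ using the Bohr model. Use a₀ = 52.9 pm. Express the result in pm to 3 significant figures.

199 pm

The Bohr quantisation condition is nλ = 2πr_n.
r_n = n²a₀/Z = 95.2 pm
λ = 2πr_n/n = 2π·95.2/3 = 199 pm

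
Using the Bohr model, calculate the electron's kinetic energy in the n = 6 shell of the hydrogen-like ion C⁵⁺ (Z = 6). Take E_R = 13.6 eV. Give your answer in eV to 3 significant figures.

For a Coulomb orbit the virial theorem gives K = −E_n.
E_n = −E_R·Z²/n², so K = E_R·Z²/n² = 13.6 × 6²/6² = 13.6 eV

13.6 eV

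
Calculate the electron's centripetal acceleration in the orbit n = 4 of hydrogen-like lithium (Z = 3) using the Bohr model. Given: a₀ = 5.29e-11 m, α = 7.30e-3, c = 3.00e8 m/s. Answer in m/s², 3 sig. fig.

9.56e21 m/s²

r = n²a₀/Z = 2.82e-10 m, v = Zαc/n = 1.64e6 m/s
a = v²/r = (1.64e6)² / 2.82e-10 = 9.56e21 m/s²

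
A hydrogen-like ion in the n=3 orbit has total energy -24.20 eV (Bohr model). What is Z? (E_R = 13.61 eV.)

E_n = −E_R Z²/n² ⇒ Z² = −E_n n²/E_R = 24.20 × 3² / 13.61 ≈ 16.00
Z = 4

4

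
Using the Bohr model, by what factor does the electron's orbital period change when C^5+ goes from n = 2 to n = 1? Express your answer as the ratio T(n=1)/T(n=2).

1/8

T ∝ Z^-2 · n^3; with Z fixed, T ∝ n^3.
T(n=1)/T(n=2) = (1/2)^3 = 1/8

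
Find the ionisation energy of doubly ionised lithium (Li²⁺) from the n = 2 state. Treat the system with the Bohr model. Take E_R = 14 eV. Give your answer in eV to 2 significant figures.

E_n = −E_R·Z²/n² = −14 × 3²/2² eV = -32 eV
Ionisation energy = −E_n = 32 eV

32 eV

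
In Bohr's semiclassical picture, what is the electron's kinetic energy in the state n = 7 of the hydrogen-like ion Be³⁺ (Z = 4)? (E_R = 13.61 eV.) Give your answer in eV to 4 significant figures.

For a Coulomb orbit the virial theorem gives K = −E_n.
E_n = −E_R·Z²/n², so K = E_R·Z²/n² = 13.61 × 4²/7² = 4.444 eV

4.444 eV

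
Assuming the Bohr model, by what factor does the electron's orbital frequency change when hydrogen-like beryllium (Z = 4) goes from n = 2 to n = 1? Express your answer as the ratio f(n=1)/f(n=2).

8

f ∝ Z^2 · n^-3; with Z fixed, f ∝ n^-3.
f(n=1)/f(n=2) = (1/2)^-3 = 8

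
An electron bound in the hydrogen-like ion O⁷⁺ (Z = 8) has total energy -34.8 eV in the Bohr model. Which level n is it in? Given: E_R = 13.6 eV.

5

E_n = −E_R Z²/n² ⇒ n² = E_R Z²/(−E_n) = 13.6 × 8² / 34.8 ≈ 25.01
n = 5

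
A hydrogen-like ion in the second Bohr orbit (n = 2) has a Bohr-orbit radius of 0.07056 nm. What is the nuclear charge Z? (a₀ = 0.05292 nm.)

3

r_n = n²a₀/Z ⇒ Z = n²a₀/r = 2² × 0.05292 / 0.07056 ≈ 3.00
Z = 3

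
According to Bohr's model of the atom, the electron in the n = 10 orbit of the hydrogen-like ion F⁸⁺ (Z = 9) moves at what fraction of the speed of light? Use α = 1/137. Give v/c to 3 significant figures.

v_n = Zαc/n, so v/c = Zα/n = 9 × 0.00730 / 10 = 0.00657

0.00657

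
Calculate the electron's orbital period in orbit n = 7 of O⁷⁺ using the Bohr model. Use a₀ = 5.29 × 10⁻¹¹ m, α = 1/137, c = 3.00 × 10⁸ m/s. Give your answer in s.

r = n²a₀/Z = 7²·5.29 × 10⁻¹¹/8 = 3.24 × 10⁻¹⁰ m
v = Zαc/n = 8·0.00730·3.00 × 10⁸/7 = 2.50 × 10⁶ m/s
T = 2πr/v = 8.13 × 10⁻¹⁶ s

8.13 × 10⁻¹⁶ s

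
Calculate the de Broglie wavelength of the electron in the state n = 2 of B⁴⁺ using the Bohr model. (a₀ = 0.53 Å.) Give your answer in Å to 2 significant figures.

The Bohr quantisation condition is nλ = 2πr_n.
r_n = n²a₀/Z = 0.42 Å
λ = 2πr_n/n = 2π·0.42/2 = 1.3 Å

1.3 Å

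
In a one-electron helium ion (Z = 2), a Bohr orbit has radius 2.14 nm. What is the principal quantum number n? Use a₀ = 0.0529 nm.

9

r_n = n²a₀/Z ⇒ n² = rZ/a₀ = 2.14 × 2 / 0.0529 ≈ 80.91
n = 9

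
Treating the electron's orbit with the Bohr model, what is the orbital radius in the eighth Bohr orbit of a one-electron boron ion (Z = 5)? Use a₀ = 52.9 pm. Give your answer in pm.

677 pm

r_n = n²a₀/Z = 8² × 52.9 / 5
    = 64 × 52.9 / 5 = 677 pm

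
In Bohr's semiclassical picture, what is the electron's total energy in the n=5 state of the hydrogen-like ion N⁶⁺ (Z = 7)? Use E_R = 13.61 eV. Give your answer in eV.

-26.68 eV

E_n = −E_R·Z²/n² = −13.61 × 7²/5² = -26.68 eV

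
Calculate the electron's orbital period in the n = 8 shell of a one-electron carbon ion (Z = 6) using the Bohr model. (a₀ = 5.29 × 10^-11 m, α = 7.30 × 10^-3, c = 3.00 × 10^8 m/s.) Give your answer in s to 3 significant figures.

r = n²a₀/Z = 8²·5.29 × 10^-11/6 = 5.64 × 10^-10 m
v = Zαc/n = 6·0.00730·3.00 × 10^8/8 = 1.64 × 10^6 m/s
T = 2πr/v = 2.16 × 10^-15 s

2.16 × 10^-15 s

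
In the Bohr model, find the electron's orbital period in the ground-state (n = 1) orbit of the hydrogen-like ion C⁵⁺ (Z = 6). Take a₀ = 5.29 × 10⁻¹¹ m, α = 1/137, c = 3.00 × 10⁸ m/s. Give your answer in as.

4.22 as

r = n²a₀/Z = 1²·5.29 × 10⁻¹¹/6 = 8.82 × 10⁻¹² m
v = Zαc/n = 6·0.00730·3.00 × 10⁸/1 = 1.31 × 10⁷ m/s
T = 2πr/v = 4.22 × 10⁻¹⁸ s = 4.22 as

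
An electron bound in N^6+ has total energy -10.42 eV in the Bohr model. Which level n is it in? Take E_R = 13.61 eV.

E_n = −E_R Z²/n² ⇒ n² = E_R Z²/(−E_n) = 13.61 × 7² / 10.42 ≈ 64.00
n = 8

8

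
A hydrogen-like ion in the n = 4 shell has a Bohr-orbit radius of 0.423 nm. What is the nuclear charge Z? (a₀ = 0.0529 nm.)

2

r_n = n²a₀/Z ⇒ Z = n²a₀/r = 4² × 0.0529 / 0.423 ≈ 2.00
Z = 2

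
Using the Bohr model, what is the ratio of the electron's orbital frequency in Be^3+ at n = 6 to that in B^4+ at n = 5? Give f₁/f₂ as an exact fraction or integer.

10/27

f ∝ Z^2 · n^-3
f₁/f₂ = (4/5)^2 · (6/5)^-3 = 10/27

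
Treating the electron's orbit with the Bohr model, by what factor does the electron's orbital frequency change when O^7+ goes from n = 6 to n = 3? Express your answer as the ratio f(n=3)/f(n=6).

f ∝ Z^2 · n^-3; with Z fixed, f ∝ n^-3.
f(n=3)/f(n=6) = (3/6)^-3 = 8

8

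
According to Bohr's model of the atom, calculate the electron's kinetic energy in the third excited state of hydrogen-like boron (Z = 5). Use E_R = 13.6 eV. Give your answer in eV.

For a Coulomb orbit the virial theorem gives K = −E_n.
E_n = −E_R·Z²/n², so K = E_R·Z²/n² = 13.6 × 5²/4² = 21.2 eV

21.2 eV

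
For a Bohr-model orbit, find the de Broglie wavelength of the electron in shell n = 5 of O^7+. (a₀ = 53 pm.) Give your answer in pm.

210 pm

The Bohr quantisation condition is nλ = 2πr_n.
r_n = n²a₀/Z = 170 pm
λ = 2πr_n/n = 2π·170/5 = 210 pm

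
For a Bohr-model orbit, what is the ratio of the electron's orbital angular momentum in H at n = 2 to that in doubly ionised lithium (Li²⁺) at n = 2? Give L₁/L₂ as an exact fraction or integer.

1

L = nℏ is independent of Z.
L₁/L₂ = n₁/n₂ = 2/2 = 1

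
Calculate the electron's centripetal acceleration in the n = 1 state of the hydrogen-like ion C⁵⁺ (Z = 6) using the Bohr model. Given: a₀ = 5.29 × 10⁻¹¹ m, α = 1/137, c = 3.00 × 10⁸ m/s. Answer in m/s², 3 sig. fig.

r = n²a₀/Z = 8.82 × 10⁻¹² m, v = Zαc/n = 1.31 × 10⁷ m/s
a = v²/r = (1.31 × 10⁷)² / 8.82 × 10⁻¹² = 1.96 × 10²⁵ m/s²

1.96 × 10²⁵ m/s²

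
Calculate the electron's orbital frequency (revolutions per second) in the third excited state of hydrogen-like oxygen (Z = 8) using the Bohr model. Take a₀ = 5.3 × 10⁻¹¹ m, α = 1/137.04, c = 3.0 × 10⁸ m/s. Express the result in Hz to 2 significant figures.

6.6 × 10¹⁵ Hz

r = n²a₀/Z = 1.1 × 10⁻¹⁰ m, v = Zαc/n = 4.4 × 10⁶ m/s
f = v/(2πr) = 6.6 × 10¹⁵ Hz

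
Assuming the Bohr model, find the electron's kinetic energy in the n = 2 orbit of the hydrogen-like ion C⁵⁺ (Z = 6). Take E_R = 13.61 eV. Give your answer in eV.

For a Coulomb orbit the virial theorem gives K = −E_n.
E_n = −E_R·Z²/n², so K = E_R·Z²/n² = 13.61 × 6²/2² = 122.5 eV

122.5 eV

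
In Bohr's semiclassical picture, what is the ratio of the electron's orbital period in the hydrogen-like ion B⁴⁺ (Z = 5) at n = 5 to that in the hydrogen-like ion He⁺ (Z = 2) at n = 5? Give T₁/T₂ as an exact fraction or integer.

4/25

T ∝ Z^-2 · n^3
T₁/T₂ = (5/2)^-2 · (5/5)^3 = 4/25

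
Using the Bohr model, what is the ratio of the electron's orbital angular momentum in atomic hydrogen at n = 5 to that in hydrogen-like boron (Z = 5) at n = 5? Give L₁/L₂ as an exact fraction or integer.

L = nℏ is independent of Z.
L₁/L₂ = n₁/n₂ = 5/5 = 1

1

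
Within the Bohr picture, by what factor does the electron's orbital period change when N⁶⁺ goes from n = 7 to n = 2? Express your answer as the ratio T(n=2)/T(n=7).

T ∝ Z^-2 · n^3; with Z fixed, T ∝ n^3.
T(n=2)/T(n=7) = (2/7)^3 = 8/343

8/343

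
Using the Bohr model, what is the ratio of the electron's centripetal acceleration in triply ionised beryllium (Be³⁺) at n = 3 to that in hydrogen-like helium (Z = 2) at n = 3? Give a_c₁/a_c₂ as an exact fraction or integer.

a_c ∝ Z^3 · n^-4
a_c₁/a_c₂ = (4/2)^3 · (3/3)^-4 = 8

8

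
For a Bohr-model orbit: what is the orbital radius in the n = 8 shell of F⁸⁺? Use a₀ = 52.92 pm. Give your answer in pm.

376.3 pm

r_n = n²a₀/Z = 8² × 52.92 / 9
    = 64 × 52.92 / 9 = 376.3 pm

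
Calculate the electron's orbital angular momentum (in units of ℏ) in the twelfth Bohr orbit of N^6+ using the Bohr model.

L_n = nℏ, so L/ℏ = n = 12.

12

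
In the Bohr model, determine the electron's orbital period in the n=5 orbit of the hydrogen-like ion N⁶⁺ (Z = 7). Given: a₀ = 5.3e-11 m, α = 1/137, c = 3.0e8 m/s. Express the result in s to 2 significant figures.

r = n²a₀/Z = 5²·5.3e-11/7 = 1.9e-10 m
v = Zαc/n = 7·0.0073·3.0e8/5 = 3.1e6 m/s
T = 2πr/v = 3.9e-16 s

3.9e-16 s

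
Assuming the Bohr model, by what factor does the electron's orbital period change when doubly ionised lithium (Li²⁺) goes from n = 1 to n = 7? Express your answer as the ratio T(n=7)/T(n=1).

343

T ∝ Z^-2 · n^3; with Z fixed, T ∝ n^3.
T(n=7)/T(n=1) = (7/1)^3 = 343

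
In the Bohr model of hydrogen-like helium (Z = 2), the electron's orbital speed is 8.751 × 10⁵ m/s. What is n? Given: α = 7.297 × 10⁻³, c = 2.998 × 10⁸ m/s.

v_n = Zαc/n ⇒ n = Zαc/v = 2 × 0.007297 × 2.998 × 10⁸ / 8.751 × 10⁵ ≈ 5.00
n = 5

5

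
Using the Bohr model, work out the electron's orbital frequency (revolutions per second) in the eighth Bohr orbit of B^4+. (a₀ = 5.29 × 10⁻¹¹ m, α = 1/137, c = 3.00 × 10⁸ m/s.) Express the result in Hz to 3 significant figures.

3.22 × 10¹⁴ Hz

r = n²a₀/Z = 6.77 × 10⁻¹⁰ m, v = Zαc/n = 1.37 × 10⁶ m/s
f = v/(2πr) = 3.22 × 10¹⁴ Hz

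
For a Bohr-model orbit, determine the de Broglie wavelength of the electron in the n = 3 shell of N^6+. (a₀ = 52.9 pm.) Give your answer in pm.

142 pm

The Bohr quantisation condition is nλ = 2πr_n.
r_n = n²a₀/Z = 68.0 pm
λ = 2πr_n/n = 2π·68.0/3 = 142 pm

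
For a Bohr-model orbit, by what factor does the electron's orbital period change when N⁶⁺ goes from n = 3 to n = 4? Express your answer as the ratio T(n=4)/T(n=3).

T ∝ Z^-2 · n^3; with Z fixed, T ∝ n^3.
T(n=4)/T(n=3) = (4/3)^3 = 64/27

64/27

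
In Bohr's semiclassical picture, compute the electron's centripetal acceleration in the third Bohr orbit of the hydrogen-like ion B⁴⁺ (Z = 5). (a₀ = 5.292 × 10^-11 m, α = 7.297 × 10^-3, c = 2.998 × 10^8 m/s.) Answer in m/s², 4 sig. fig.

1.396 × 10^23 m/s²

r = n²a₀/Z = 9.526 × 10^-11 m, v = Zαc/n = 3.646 × 10^6 m/s
a = v²/r = (3.646 × 10^6)² / 9.526 × 10^-11 = 1.396 × 10^23 m/s²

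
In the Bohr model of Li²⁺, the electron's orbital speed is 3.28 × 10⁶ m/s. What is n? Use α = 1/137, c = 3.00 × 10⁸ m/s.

2

v_n = Zαc/n ⇒ n = Zαc/v = 3 × 0.00730 × 3.00 × 10⁸ / 3.28 × 10⁶ ≈ 2.00
n = 2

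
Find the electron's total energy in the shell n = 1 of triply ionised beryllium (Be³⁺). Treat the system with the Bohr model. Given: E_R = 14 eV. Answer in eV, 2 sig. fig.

-220 eV

E_n = −E_R·Z²/n² = −14 × 4²/1² = -220 eV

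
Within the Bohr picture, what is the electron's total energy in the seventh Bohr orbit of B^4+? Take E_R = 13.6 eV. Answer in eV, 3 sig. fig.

-6.94 eV

E_n = −E_R·Z²/n² = −13.6 × 5²/7² = -6.94 eV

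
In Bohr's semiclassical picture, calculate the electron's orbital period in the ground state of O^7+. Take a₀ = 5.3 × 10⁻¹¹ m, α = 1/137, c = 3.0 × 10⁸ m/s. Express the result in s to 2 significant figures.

r = n²a₀/Z = 1²·5.3 × 10⁻¹¹/8 = 6.6 × 10⁻¹² m
v = Zαc/n = 8·0.0073·3.0 × 10⁸/1 = 1.8 × 10⁷ m/s
T = 2πr/v = 2.4 × 10⁻¹⁸ s

2.4 × 10⁻¹⁸ s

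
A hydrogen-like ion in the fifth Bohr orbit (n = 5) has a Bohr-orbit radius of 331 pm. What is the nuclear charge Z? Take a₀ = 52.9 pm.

r_n = n²a₀/Z ⇒ Z = n²a₀/r = 5² × 52.9 / 331 ≈ 4.00
Z = 4

4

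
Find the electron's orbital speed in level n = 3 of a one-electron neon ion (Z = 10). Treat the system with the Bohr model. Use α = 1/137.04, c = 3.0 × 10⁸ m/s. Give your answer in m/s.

v_n = Zαc/n = 10 × 0.0073 × 3.0 × 10⁸ / 3
    = 7.3 × 10⁶ m/s

7.3 × 10⁶ m/s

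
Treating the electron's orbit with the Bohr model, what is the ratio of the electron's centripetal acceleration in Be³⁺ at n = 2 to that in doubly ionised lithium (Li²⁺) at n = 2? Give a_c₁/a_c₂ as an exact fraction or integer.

64/27

a_c ∝ Z^3 · n^-4
a_c₁/a_c₂ = (4/3)^3 · (2/2)^-4 = 64/27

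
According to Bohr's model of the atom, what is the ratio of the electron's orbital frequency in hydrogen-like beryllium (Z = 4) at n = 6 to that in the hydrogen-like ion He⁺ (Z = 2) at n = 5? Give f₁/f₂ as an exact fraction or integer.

125/54

f ∝ Z^2 · n^-3
f₁/f₂ = (4/2)^2 · (6/5)^-3 = 125/54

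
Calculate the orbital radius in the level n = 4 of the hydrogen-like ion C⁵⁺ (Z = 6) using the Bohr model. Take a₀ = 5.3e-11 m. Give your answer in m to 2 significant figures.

1.4e-10 m

r_n = n²a₀/Z = 4² × 5.3e-11 / 6
    = 16 × 5.3e-11 / 6 = 1.4e-10 m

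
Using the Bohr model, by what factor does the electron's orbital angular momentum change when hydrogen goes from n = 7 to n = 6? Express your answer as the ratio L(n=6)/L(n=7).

6/7

L = nℏ depends only on n, so L ∝ n.
L(n=6)/L(n=7) = (6/7)^1 = 6/7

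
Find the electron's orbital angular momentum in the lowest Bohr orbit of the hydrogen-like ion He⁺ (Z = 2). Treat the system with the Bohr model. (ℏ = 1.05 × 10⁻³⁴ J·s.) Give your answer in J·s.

L_n = nℏ = 1 × 1.05 × 10⁻³⁴ = 1.05 × 10⁻³⁴ J·s

1.05 × 10⁻³⁴ J·s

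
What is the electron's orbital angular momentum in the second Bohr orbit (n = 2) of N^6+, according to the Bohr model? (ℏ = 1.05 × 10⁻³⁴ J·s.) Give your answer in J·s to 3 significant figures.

2.10 × 10⁻³⁴ J·s

L_n = nℏ = 2 × 1.05 × 10⁻³⁴ = 2.10 × 10⁻³⁴ J·s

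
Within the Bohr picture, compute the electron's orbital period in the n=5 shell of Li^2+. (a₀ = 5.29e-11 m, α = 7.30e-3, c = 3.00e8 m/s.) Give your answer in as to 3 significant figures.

2110 as

r = n²a₀/Z = 5²·5.29e-11/3 = 4.41e-10 m
v = Zαc/n = 3·0.00730·3.00e8/5 = 1.31e6 m/s
T = 2πr/v = 2.11e-15 s = 2110 as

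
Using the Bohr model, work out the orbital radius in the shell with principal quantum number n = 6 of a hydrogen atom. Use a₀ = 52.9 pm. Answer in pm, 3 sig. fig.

r_n = n²a₀/Z = 6² × 52.9 / 1
    = 36 × 52.9 / 1 = 1900 pm

1900 pm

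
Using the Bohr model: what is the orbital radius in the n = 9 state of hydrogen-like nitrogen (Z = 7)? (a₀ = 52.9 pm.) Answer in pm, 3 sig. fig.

612 pm

r_n = n²a₀/Z = 9² × 52.9 / 7
    = 81 × 52.9 / 7 = 612 pm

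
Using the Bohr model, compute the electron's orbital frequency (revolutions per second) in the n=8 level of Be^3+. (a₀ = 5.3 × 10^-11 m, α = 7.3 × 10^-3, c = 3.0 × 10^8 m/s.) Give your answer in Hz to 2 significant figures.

2.1 × 10^14 Hz

r = n²a₀/Z = 8.5 × 10^-10 m, v = Zαc/n = 1.1 × 10^6 m/s
f = v/(2πr) = 2.1 × 10^14 Hz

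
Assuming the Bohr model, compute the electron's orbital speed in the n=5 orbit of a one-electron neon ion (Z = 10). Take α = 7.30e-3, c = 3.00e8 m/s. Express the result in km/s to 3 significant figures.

4380 km/s

v_n = Zαc/n = 10 × 0.00730 × 3.00e8 / 5
    = 4380 km/s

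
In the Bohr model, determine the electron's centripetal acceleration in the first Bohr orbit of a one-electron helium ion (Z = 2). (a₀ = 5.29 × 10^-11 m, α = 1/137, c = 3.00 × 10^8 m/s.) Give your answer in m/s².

7.25 × 10^23 m/s²

r = n²a₀/Z = 2.65 × 10^-11 m, v = Zαc/n = 4.38 × 10^6 m/s
a = v²/r = (4.38 × 10^6)² / 2.65 × 10^-11 = 7.25 × 10^23 m/s²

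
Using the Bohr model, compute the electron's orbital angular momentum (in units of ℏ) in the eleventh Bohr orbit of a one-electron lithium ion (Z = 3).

11

L_n = nℏ, so L/ℏ = n = 11.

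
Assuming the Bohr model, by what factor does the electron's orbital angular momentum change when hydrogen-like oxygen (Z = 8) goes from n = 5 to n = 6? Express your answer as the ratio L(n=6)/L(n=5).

6/5

L = nℏ depends only on n, so L ∝ n.
L(n=6)/L(n=5) = (6/5)^1 = 6/5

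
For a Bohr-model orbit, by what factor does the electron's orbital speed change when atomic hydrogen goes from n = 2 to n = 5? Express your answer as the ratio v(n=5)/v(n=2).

v ∝ Z^1 · n^-1; with Z fixed, v ∝ n^-1.
v(n=5)/v(n=2) = (5/2)^-1 = 2/5

2/5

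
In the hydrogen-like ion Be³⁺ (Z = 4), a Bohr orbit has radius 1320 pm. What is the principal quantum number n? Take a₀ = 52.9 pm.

r_n = n²a₀/Z ⇒ n² = rZ/a₀ = 1320 × 4 / 52.9 ≈ 99.81
n = 10

10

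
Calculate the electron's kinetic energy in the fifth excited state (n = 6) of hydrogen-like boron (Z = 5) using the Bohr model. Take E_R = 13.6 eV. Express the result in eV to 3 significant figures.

9.44 eV

For a Coulomb orbit the virial theorem gives K = −E_n.
E_n = −E_R·Z²/n², so K = E_R·Z²/n² = 13.6 × 5²/6² = 9.44 eV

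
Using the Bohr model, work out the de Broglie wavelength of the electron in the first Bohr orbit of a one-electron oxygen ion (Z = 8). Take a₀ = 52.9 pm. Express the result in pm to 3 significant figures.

The Bohr quantisation condition is nλ = 2πr_n.
r_n = n²a₀/Z = 6.61 pm
λ = 2πr_n/n = 2π·6.61/1 = 41.5 pm

41.5 pm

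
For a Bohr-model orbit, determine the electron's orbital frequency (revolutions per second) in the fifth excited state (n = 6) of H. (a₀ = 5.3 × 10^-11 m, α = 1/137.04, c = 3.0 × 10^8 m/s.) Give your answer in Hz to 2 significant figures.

3.0 × 10^13 Hz

r = n²a₀/Z = 1.9 × 10^-9 m, v = Zαc/n = 3.6 × 10^5 m/s
f = v/(2πr) = 3.0 × 10^13 Hz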